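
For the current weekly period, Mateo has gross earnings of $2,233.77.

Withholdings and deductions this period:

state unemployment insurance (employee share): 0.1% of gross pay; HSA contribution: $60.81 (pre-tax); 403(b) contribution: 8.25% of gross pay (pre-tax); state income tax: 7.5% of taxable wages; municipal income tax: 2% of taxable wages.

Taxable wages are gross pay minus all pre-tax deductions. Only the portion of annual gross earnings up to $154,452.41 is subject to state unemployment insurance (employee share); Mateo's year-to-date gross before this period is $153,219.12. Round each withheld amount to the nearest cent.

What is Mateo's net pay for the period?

$1,798.52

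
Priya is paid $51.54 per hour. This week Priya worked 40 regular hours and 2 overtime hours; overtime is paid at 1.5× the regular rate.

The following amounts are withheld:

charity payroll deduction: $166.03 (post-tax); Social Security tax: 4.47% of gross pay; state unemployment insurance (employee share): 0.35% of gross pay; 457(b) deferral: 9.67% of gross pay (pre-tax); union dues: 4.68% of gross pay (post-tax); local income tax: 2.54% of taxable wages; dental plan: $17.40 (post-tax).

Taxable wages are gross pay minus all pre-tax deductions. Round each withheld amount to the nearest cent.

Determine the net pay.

$1557.08

Regular pay: 40 × $51.54 = $2061.60
Overtime pay: 2 × $51.54 × 1.5 = $154.62
Gross pay = $2061.60 + $154.62 = $2216.22
457(b) deferral: $2216.22 × 0.0967 = $214.31
Taxable wages = $2216.22 − $214.31 = $2001.91
Local income tax: $2001.91 × 0.0254 = $50.85
Social Security tax: $2216.22 × 0.0447 = $99.07
State unemployment insurance (employee share): $2216.22 × 0.0035 = $7.76
Dental plan: $17.40
Charity payroll deduction: $166.03
Union dues: $2216.22 × 0.0468 = $103.72
Total deductions = $214.31 + $50.85 + $99.07 + $7.76 + $17.40 + $166.03 + $103.72 = $659.14
Net pay = $2216.22 − $659.14 = $1557.08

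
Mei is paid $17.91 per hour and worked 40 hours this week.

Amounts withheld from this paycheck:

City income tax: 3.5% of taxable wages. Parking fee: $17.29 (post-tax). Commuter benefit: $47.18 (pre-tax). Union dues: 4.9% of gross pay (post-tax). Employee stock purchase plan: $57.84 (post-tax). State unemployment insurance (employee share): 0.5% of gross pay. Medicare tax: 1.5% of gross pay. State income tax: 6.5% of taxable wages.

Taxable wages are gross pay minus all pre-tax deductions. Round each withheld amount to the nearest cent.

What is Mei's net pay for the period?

Gross pay: 40 × $17.91 = $716.40
Commuter benefit: $47.18
Taxable wages = $716.40 − $47.18 = $669.22
City income tax: $669.22 × 0.035 = $23.42
State income tax: $669.22 × 0.065 = $43.50
State unemployment insurance (employee share): $716.40 × 0.005 = $3.58
Medicare tax: $716.40 × 0.015 = $10.75
Union dues: $716.40 × 0.049 = $35.10
Employee stock purchase plan: $57.84
Parking fee: $17.29
Total deductions = $47.18 + $23.42 + $43.50 + $3.58 + $10.75 + $35.10 + $57.84 + $17.29 = $238.66
Net pay = $716.40 − $238.66 = $477.74

$477.74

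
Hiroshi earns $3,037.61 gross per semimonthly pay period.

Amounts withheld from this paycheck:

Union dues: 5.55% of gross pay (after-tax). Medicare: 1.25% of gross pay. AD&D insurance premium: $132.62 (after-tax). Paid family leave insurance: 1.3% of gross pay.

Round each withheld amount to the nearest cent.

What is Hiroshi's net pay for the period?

$2,658.94

Paid family leave insurance: $3,037.61 × 0.013 = $39.49
Medicare: $3,037.61 × 0.0125 = $37.97
Union dues: $3,037.61 × 0.0555 = $168.59
AD&D insurance premium: $132.62
Total deductions = $39.49 + $37.97 + $168.59 + $132.62 = $378.67
Net pay = $3,037.61 − $378.67 = $2,658.94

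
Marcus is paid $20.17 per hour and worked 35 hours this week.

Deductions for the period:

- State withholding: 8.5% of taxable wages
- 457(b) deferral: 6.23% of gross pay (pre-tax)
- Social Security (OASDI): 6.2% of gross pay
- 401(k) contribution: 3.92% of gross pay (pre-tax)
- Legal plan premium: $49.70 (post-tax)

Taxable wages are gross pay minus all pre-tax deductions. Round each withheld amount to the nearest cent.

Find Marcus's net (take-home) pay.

$486.91

Gross pay: 35 × $20.17 = $705.95
401(k) contribution: $705.95 × 0.0392 = $27.67
457(b) deferral: $705.95 × 0.0623 = $43.98
Pre-tax total = $27.67 + $43.98 = $71.65
Taxable wages = $705.95 − $71.65 = $634.30
State withholding: $634.30 × 0.085 = $53.92
Social Security (OASDI): $705.95 × 0.062 = $43.77
Legal plan premium: $49.70
Total deductions = $27.67 + $43.98 + $53.92 + $43.77 + $49.70 = $219.04
Net pay = $705.95 − $219.04 = $486.91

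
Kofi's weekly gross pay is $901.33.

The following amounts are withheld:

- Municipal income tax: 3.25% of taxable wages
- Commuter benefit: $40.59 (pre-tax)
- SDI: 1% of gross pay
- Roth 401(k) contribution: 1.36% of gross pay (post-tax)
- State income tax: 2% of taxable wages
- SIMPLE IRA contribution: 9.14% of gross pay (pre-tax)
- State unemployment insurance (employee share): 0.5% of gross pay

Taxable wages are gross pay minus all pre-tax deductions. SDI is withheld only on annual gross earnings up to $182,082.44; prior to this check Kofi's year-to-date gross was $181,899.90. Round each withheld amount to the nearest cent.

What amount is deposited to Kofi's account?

$718.89

Commuter benefit: $40.59
SIMPLE IRA contribution: $901.33 × 0.0914 = $82.38
Pre-tax total = $40.59 + $82.38 = $122.97
Taxable wages = $901.33 − $122.97 = $778.36
Municipal income tax: $778.36 × 0.0325 = $25.30
State income tax: $778.36 × 0.02 = $15.57
SDI: only $182,082.44 − $181,899.90 = $182.54 of this check is subject → $182.54 × 0.01 = $1.83
State unemployment insurance (employee share): $901.33 × 0.005 = $4.51
Roth 401(k) contribution: $901.33 × 0.0136 = $12.26
Total deductions = $40.59 + $82.38 + $25.30 + $15.57 + $1.83 + $4.51 + $12.26 = $182.44
Net pay = $901.33 − $182.44 = $718.89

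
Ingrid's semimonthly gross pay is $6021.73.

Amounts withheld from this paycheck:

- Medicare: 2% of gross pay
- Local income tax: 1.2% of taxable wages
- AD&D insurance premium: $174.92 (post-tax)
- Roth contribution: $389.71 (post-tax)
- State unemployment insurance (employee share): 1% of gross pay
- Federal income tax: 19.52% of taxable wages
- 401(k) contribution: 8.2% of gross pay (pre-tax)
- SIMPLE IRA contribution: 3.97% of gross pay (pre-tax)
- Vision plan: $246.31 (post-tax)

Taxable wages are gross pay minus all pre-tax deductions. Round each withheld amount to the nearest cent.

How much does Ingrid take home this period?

$3201.44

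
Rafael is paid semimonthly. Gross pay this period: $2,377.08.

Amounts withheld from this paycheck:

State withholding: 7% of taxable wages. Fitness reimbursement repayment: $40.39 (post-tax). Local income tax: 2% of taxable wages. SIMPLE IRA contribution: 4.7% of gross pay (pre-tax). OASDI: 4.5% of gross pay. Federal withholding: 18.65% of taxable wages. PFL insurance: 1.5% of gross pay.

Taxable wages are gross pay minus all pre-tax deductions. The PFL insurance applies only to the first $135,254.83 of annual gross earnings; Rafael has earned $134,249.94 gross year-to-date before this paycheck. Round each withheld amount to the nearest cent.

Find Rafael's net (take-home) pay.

$1,476.55

SIMPLE IRA contribution: $2,377.08 × 0.047 = $111.72
Taxable wages = $2,377.08 − $111.72 = $2,265.36
Federal withholding: $2,265.36 × 0.1865 = $422.49
State withholding: $2,265.36 × 0.07 = $158.58
Local income tax: $2,265.36 × 0.02 = $45.31
OASDI: $2,377.08 × 0.045 = $106.97
PFL insurance: only $135,254.83 − $134,249.94 = $1,004.89 of this check is subject → $1,004.89 × 0.015 = $15.07
Fitness reimbursement repayment: $40.39
Total deductions = $111.72 + $422.49 + $158.58 + $45.31 + $106.97 + $15.07 + $40.39 = $900.53
Net pay = $2,377.08 − $900.53 = $1,476.55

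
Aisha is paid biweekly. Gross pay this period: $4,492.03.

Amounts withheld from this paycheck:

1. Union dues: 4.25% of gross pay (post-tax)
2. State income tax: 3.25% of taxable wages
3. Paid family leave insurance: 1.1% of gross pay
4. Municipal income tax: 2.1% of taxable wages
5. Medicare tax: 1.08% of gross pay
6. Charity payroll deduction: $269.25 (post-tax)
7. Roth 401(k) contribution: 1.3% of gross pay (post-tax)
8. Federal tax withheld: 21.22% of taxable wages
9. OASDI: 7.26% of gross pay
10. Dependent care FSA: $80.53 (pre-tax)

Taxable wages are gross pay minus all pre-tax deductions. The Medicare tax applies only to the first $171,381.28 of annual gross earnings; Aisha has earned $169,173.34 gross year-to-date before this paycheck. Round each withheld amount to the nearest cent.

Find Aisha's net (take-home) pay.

Dependent care FSA: $80.53
Taxable wages = $4,492.03 − $80.53 = $4,411.50
Municipal income tax: $4,411.50 × 0.021 = $92.64
State income tax: $4,411.50 × 0.0325 = $143.37
Federal tax withheld: $4,411.50 × 0.2122 = $936.12
Paid family leave insurance: $4,492.03 × 0.011 = $49.41
OASDI: $4,492.03 × 0.0726 = $326.12
Medicare tax: only $171,381.28 − $169,173.34 = $2,207.94 of this check is subject → $2,207.94 × 0.0108 = $23.85
Roth 401(k) contribution: $4,492.03 × 0.013 = $58.40
Union dues: $4,492.03 × 0.0425 = $190.91
Charity payroll deduction: $269.25
Total deductions = $80.53 + $92.64 + $143.37 + $936.12 + $49.41 + $326.12 + $23.85 + $58.40 + $190.91 + $269.25 = $2,170.60
Net pay = $4,492.03 − $2,170.60 = $2,321.43

$2,321.43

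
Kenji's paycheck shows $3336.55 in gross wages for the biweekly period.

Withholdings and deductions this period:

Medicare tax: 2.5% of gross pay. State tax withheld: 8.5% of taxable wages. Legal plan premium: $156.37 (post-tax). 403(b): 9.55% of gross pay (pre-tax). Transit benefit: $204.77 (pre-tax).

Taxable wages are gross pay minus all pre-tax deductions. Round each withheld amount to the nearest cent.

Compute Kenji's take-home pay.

Transit benefit: $204.77
403(b): $3336.55 × 0.0955 = $318.64
Pre-tax total = $204.77 + $318.64 = $523.41
Taxable wages = $3336.55 − $523.41 = $2813.14
State tax withheld: $2813.14 × 0.085 = $239.12
Medicare tax: $3336.55 × 0.025 = $83.41
Legal plan premium: $156.37
Total deductions = $204.77 + $318.64 + $239.12 + $83.41 + $156.37 = $1002.31
Net pay = $3336.55 − $1002.31 = $2334.24

$2334.24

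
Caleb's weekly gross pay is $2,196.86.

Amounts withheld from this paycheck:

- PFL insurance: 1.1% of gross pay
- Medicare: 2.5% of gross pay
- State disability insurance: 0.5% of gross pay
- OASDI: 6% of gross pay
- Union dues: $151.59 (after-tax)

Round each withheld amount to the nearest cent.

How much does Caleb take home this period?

$1,823.39

Medicare: $2,196.86 × 0.025 = $54.92
State disability insurance: $2,196.86 × 0.005 = $10.98
PFL insurance: $2,196.86 × 0.011 = $24.17
OASDI: $2,196.86 × 0.06 = $131.81
Union dues: $151.59
Total deductions = $54.92 + $10.98 + $24.17 + $131.81 + $151.59 = $373.47
Net pay = $2,196.86 − $373.47 = $1,823.39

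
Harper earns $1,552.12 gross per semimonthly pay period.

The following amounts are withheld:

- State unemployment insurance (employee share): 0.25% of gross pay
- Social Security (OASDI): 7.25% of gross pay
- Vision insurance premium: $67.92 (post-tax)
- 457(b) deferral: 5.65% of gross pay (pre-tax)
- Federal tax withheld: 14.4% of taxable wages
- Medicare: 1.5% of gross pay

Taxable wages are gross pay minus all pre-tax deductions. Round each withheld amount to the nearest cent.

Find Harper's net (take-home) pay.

$1,045.94

457(b) deferral: $1,552.12 × 0.0565 = $87.69
Taxable wages = $1,552.12 − $87.69 = $1,464.43
Federal tax withheld: $1,464.43 × 0.144 = $210.88
Medicare: $1,552.12 × 0.015 = $23.28
State unemployment insurance (employee share): $1,552.12 × 0.0025 = $3.88
Social Security (OASDI): $1,552.12 × 0.0725 = $112.53
Vision insurance premium: $67.92
Total deductions = $87.69 + $210.88 + $23.28 + $3.88 + $112.53 + $67.92 = $506.18
Net pay = $1,552.12 − $506.18 = $1,045.94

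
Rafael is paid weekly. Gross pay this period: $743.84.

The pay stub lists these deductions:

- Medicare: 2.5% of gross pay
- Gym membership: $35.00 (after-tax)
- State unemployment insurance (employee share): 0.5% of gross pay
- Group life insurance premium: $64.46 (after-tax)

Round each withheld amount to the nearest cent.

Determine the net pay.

$622.06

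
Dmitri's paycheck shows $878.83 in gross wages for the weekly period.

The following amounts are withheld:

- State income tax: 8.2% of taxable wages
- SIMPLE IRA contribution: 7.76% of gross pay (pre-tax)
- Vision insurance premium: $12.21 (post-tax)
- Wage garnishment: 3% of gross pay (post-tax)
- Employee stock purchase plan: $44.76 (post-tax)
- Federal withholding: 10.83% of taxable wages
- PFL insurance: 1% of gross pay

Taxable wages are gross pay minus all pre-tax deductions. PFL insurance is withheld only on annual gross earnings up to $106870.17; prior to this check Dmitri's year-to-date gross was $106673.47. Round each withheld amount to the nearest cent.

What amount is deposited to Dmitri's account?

SIMPLE IRA contribution: $878.83 × 0.0776 = $68.20
Taxable wages = $878.83 − $68.20 = $810.63
Federal withholding: $810.63 × 0.1083 = $87.79
State income tax: $810.63 × 0.082 = $66.47
PFL insurance: only $106870.17 − $106673.47 = $196.70 of this check is subject → $196.70 × 0.01 = $1.97
Vision insurance premium: $12.21
Employee stock purchase plan: $44.76
Wage garnishment: $878.83 × 0.03 = $26.36
Total deductions = $68.20 + $87.79 + $66.47 + $1.97 + $12.21 + $44.76 + $26.36 = $307.76
Net pay = $878.83 − $307.76 = $571.07

$571.07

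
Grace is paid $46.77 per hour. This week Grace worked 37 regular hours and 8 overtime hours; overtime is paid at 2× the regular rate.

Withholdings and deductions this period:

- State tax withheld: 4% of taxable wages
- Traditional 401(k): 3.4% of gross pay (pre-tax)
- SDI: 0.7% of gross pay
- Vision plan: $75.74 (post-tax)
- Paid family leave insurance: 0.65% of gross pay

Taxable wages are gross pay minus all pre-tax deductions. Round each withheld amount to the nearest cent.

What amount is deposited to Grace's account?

$2,189.55

Regular pay: 37 × $46.77 = $1,730.49
Overtime pay: 8 × $46.77 × 2 = $748.32
Gross pay = $1,730.49 + $748.32 = $2,478.81
Traditional 401(k): $2,478.81 × 0.034 = $84.28
Taxable wages = $2,478.81 − $84.28 = $2,394.53
State tax withheld: $2,394.53 × 0.04 = $95.78
Paid family leave insurance: $2,478.81 × 0.0065 = $16.11
SDI: $2,478.81 × 0.007 = $17.35
Vision plan: $75.74
Total deductions = $84.28 + $95.78 + $16.11 + $17.35 + $75.74 = $289.26
Net pay = $2,478.81 − $289.26 = $2,189.55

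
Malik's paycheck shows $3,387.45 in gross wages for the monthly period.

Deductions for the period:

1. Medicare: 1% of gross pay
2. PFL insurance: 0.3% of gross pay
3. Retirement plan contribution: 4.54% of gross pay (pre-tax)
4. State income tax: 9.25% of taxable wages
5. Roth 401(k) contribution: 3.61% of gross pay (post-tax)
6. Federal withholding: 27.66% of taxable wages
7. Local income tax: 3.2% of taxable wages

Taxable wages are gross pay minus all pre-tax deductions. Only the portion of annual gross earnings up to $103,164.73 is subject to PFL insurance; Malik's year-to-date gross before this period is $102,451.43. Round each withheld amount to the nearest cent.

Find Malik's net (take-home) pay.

Retirement plan contribution: $3,387.45 × 0.0454 = $153.79
Taxable wages = $3,387.45 − $153.79 = $3,233.66
Local income tax: $3,233.66 × 0.032 = $103.48
State income tax: $3,233.66 × 0.0925 = $299.11
Federal withholding: $3,233.66 × 0.2766 = $894.43
Medicare: $3,387.45 × 0.01 = $33.87
PFL insurance: only $103,164.73 − $102,451.43 = $713.30 of this check is subject → $713.30 × 0.003 = $2.14
Roth 401(k) contribution: $3,387.45 × 0.0361 = $122.29
Total deductions = $153.79 + $103.48 + $299.11 + $894.43 + $33.87 + $2.14 + $122.29 = $1,609.11
Net pay = $3,387.45 − $1,609.11 = $1,778.34

$1,778.34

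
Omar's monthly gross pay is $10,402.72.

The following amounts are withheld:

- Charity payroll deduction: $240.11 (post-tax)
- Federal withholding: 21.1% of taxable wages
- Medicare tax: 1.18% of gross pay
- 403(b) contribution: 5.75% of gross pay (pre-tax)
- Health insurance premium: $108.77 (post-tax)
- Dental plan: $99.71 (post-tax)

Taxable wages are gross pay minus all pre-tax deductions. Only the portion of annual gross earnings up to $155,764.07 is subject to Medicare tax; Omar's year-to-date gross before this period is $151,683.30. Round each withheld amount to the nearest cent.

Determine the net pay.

$7,239.06

403(b) contribution: $10,402.72 × 0.0575 = $598.16
Taxable wages = $10,402.72 − $598.16 = $9,804.56
Federal withholding: $9,804.56 × 0.211 = $2,068.76
Medicare tax: only $155,764.07 − $151,683.30 = $4,080.77 of this check is subject → $4,080.77 × 0.0118 = $48.15
Health insurance premium: $108.77
Charity payroll deduction: $240.11
Dental plan: $99.71
Total deductions = $598.16 + $2,068.76 + $48.15 + $108.77 + $240.11 + $99.71 = $3,163.66
Net pay = $10,402.72 − $3,163.66 = $7,239.06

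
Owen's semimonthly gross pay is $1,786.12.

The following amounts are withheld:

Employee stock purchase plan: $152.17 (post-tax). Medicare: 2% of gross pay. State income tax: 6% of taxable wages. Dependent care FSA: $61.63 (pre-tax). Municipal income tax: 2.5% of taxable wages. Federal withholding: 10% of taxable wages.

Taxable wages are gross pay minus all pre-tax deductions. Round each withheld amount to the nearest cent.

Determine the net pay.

$1,217.57

Dependent care FSA: $61.63
Taxable wages = $1,786.12 − $61.63 = $1,724.49
Federal withholding: $1,724.49 × 0.1 = $172.45
Municipal income tax: $1,724.49 × 0.025 = $43.11
State income tax: $1,724.49 × 0.06 = $103.47
Medicare: $1,786.12 × 0.02 = $35.72
Employee stock purchase plan: $152.17
Total deductions = $61.63 + $172.45 + $43.11 + $103.47 + $35.72 + $152.17 = $568.55
Net pay = $1,786.12 − $568.55 = $1,217.57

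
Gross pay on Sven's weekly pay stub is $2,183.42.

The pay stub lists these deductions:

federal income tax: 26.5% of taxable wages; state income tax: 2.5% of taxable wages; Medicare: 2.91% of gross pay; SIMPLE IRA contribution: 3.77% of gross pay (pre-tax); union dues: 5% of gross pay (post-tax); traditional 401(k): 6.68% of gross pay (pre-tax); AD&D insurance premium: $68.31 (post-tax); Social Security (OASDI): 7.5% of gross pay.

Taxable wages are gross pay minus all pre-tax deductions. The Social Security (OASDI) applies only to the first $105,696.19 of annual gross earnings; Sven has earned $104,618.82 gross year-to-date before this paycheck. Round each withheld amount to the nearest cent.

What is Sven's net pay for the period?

$1,066.42

SIMPLE IRA contribution: $2,183.42 × 0.0377 = $82.31
Traditional 401(k): $2,183.42 × 0.0668 = $145.85
Pre-tax total = $82.31 + $145.85 = $228.16
Taxable wages = $2,183.42 − $228.16 = $1,955.26
State income tax: $1,955.26 × 0.025 = $48.88
Federal income tax: $1,955.26 × 0.265 = $518.14
Social Security (OASDI): only $105,696.19 − $104,618.82 = $1,077.37 of this check is subject → $1,077.37 × 0.075 = $80.80
Medicare: $2,183.42 × 0.0291 = $63.54
Union dues: $2,183.42 × 0.05 = $109.17
AD&D insurance premium: $68.31
Total deductions = $82.31 + $145.85 + $48.88 + $518.14 + $80.80 + $63.54 + $109.17 + $68.31 = $1,117.00
Net pay = $2,183.42 − $1,117.00 = $1,066.42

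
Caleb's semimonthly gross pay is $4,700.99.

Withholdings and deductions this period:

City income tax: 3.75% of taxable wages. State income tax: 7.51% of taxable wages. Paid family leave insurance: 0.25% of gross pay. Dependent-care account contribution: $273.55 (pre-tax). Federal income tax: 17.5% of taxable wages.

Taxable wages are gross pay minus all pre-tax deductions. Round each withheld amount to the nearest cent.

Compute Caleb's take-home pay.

$3,142.36

Dependent-care account contribution: $273.55
Taxable wages = $4,700.99 − $273.55 = $4,427.44
Federal income tax: $4,427.44 × 0.175 = $774.80
State income tax: $4,427.44 × 0.0751 = $332.50
City income tax: $4,427.44 × 0.0375 = $166.03
Paid family leave insurance: $4,700.99 × 0.0025 = $11.75
Total deductions = $273.55 + $774.80 + $332.50 + $166.03 + $11.75 = $1,558.63
Net pay = $4,700.99 − $1,558.63 = $3,142.36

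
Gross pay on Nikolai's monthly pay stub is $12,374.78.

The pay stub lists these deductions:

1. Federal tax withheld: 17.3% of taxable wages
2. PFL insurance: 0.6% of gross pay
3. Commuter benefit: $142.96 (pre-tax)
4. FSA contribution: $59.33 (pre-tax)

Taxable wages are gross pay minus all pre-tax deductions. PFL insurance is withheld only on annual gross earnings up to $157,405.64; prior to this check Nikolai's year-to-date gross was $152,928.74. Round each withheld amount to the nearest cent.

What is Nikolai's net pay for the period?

$10,039.79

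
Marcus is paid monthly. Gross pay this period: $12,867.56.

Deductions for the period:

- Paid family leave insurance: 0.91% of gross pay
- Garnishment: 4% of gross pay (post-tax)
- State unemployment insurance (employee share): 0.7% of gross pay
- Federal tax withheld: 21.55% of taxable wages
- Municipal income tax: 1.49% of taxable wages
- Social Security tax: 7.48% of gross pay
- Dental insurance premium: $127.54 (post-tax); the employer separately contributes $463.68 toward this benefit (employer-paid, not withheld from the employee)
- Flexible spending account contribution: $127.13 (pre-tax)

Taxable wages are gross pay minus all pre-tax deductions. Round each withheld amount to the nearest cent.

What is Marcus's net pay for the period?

Flexible spending account contribution: $127.13
Taxable wages = $12,867.56 − $127.13 = $12,740.43
Municipal income tax: $12,740.43 × 0.0149 = $189.83
Federal tax withheld: $12,740.43 × 0.2155 = $2,745.56
Paid family leave insurance: $12,867.56 × 0.0091 = $117.09
Social Security tax: $12,867.56 × 0.0748 = $962.49
State unemployment insurance (employee share): $12,867.56 × 0.007 = $90.07
Garnishment: $12,867.56 × 0.04 = $514.70
Dental insurance premium: $127.54
(Employer's $463.68 toward dental insurance premium is not withheld from the employee.)
Total deductions = $127.13 + $189.83 + $2,745.56 + $117.09 + $962.49 + $90.07 + $514.70 + $127.54 = $4,874.41
Net pay = $12,867.56 − $4,874.41 = $7,993.15

$7,993.15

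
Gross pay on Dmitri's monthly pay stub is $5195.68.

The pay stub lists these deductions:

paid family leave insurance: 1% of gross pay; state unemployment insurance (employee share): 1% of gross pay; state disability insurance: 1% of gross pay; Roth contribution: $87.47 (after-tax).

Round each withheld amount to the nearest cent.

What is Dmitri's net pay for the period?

State unemployment insurance (employee share): $5195.68 × 0.01 = $51.96
State disability insurance: $5195.68 × 0.01 = $51.96
Paid family leave insurance: $5195.68 × 0.01 = $51.96
Roth contribution: $87.47
Total deductions = $51.96 + $51.96 + $51.96 + $87.47 = $243.35
Net pay = $5195.68 − $243.35 = $4952.33

$4952.33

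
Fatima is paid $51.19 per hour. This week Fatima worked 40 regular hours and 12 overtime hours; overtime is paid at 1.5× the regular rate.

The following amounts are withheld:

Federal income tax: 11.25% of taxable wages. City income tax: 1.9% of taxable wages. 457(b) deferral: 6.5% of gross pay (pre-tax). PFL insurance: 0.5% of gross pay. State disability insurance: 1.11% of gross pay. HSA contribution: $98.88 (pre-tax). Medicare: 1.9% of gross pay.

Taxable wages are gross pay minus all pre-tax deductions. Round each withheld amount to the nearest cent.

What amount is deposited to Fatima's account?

$2,220.88

Regular pay: 40 × $51.19 = $2,047.60
Overtime pay: 12 × $51.19 × 1.5 = $921.42
Gross pay = $2,047.60 + $921.42 = $2,969.02
457(b) deferral: $2,969.02 × 0.065 = $192.99
HSA contribution: $98.88
Pre-tax total = $192.99 + $98.88 = $291.87
Taxable wages = $2,969.02 − $291.87 = $2,677.15
Federal income tax: $2,677.15 × 0.1125 = $301.18
City income tax: $2,677.15 × 0.019 = $50.87
PFL insurance: $2,969.02 × 0.005 = $14.85
Medicare: $2,969.02 × 0.019 = $56.41
State disability insurance: $2,969.02 × 0.0111 = $32.96
Total deductions = $192.99 + $98.88 + $301.18 + $50.87 + $14.85 + $56.41 + $32.96 = $748.14
Net pay = $2,969.02 − $748.14 = $2,220.88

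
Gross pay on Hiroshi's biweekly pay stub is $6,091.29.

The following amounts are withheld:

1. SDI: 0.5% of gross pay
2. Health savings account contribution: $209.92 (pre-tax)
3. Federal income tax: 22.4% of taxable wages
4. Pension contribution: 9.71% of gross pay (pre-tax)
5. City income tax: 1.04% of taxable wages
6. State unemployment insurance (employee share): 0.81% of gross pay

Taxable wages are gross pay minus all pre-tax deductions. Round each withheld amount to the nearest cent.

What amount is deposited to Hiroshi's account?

Health savings account contribution: $209.92
Pension contribution: $6,091.29 × 0.0971 = $591.46
Pre-tax total = $209.92 + $591.46 = $801.38
Taxable wages = $6,091.29 − $801.38 = $5,289.91
Federal income tax: $5,289.91 × 0.224 = $1,184.94
City income tax: $5,289.91 × 0.0104 = $55.02
SDI: $6,091.29 × 0.005 = $30.46
State unemployment insurance (employee share): $6,091.29 × 0.0081 = $49.34
Total deductions = $209.92 + $591.46 + $1,184.94 + $55.02 + $30.46 + $49.34 = $2,121.14
Net pay = $6,091.29 − $2,121.14 = $3,970.15

$3,970.15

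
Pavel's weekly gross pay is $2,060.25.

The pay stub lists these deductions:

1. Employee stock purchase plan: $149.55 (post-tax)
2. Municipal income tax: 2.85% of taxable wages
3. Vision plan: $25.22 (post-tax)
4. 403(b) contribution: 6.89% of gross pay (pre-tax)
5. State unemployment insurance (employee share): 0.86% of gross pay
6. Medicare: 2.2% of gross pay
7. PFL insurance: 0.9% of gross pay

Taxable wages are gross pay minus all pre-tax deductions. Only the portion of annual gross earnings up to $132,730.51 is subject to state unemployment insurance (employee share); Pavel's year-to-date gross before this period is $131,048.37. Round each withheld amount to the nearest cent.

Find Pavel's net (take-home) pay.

$1,610.52

403(b) contribution: $2,060.25 × 0.0689 = $141.95
Taxable wages = $2,060.25 − $141.95 = $1,918.30
Municipal income tax: $1,918.30 × 0.0285 = $54.67
Medicare: $2,060.25 × 0.022 = $45.33
State unemployment insurance (employee share): only $132,730.51 − $131,048.37 = $1,682.14 of this check is subject → $1,682.14 × 0.0086 = $14.47
PFL insurance: $2,060.25 × 0.009 = $18.54
Employee stock purchase plan: $149.55
Vision plan: $25.22
Total deductions = $141.95 + $54.67 + $45.33 + $14.47 + $18.54 + $149.55 + $25.22 = $449.73
Net pay = $2,060.25 − $449.73 = $1,610.52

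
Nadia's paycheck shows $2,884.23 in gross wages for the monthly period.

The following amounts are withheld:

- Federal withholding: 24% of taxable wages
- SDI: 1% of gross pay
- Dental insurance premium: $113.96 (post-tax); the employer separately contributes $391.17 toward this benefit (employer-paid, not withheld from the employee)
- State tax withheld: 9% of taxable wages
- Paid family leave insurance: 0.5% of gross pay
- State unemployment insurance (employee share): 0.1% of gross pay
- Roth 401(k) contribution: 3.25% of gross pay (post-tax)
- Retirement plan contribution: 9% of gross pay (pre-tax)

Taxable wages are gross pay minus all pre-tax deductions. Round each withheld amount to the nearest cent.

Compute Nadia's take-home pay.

$1,504.67

Retirement plan contribution: $2,884.23 × 0.09 = $259.58
Taxable wages = $2,884.23 − $259.58 = $2,624.65
State tax withheld: $2,624.65 × 0.09 = $236.22
Federal withholding: $2,624.65 × 0.24 = $629.92
State unemployment insurance (employee share): $2,884.23 × 0.001 = $2.88
Paid family leave insurance: $2,884.23 × 0.005 = $14.42
SDI: $2,884.23 × 0.01 = $28.84
Roth 401(k) contribution: $2,884.23 × 0.0325 = $93.74
Dental insurance premium: $113.96
(Employer's $391.17 toward dental insurance premium is not withheld from the employee.)
Total deductions = $259.58 + $236.22 + $629.92 + $2.88 + $14.42 + $28.84 + $93.74 + $113.96 = $1,379.56
Net pay = $2,884.23 − $1,379.56 = $1,504.67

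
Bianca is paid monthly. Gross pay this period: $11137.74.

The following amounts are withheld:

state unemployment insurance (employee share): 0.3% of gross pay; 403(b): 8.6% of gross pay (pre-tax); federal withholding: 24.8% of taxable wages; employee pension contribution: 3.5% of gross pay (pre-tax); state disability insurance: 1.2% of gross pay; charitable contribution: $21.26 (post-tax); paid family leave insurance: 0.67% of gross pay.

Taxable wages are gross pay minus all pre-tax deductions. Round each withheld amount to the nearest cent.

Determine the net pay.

Employee pension contribution: $11137.74 × 0.035 = $389.82
403(b): $11137.74 × 0.086 = $957.85
Pre-tax total = $389.82 + $957.85 = $1347.67
Taxable wages = $11137.74 − $1347.67 = $9790.07
Federal withholding: $9790.07 × 0.248 = $2427.94
State disability insurance: $11137.74 × 0.012 = $133.65
State unemployment insurance (employee share): $11137.74 × 0.003 = $33.41
Paid family leave insurance: $11137.74 × 0.0067 = $74.62
Charitable contribution: $21.26
Total deductions = $389.82 + $957.85 + $2427.94 + $133.65 + $33.41 + $74.62 + $21.26 = $4038.55
Net pay = $11137.74 − $4038.55 = $7099.19

$7099.19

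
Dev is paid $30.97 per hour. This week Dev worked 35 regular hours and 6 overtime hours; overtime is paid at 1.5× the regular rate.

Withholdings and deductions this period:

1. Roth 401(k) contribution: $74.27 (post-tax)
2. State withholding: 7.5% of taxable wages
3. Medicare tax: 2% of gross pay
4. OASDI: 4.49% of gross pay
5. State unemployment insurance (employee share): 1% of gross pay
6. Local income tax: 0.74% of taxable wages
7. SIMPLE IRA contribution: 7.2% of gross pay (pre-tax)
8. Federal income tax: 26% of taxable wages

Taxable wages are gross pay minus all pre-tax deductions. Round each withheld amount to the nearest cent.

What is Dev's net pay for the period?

$655.25

Regular pay: 35 × $30.97 = $1083.95
Overtime pay: 6 × $30.97 × 1.5 = $278.73
Gross pay = $1083.95 + $278.73 = $1362.68
SIMPLE IRA contribution: $1362.68 × 0.072 = $98.11
Taxable wages = $1362.68 − $98.11 = $1264.57
Federal income tax: $1264.57 × 0.26 = $328.79
Local income tax: $1264.57 × 0.0074 = $9.36
State withholding: $1264.57 × 0.075 = $94.84
OASDI: $1362.68 × 0.0449 = $61.18
State unemployment insurance (employee share): $1362.68 × 0.01 = $13.63
Medicare tax: $1362.68 × 0.02 = $27.25
Roth 401(k) contribution: $74.27
Total deductions = $98.11 + $328.79 + $9.36 + $94.84 + $61.18 + $13.63 + $27.25 + $74.27 = $707.43
Net pay = $1362.68 − $707.43 = $655.25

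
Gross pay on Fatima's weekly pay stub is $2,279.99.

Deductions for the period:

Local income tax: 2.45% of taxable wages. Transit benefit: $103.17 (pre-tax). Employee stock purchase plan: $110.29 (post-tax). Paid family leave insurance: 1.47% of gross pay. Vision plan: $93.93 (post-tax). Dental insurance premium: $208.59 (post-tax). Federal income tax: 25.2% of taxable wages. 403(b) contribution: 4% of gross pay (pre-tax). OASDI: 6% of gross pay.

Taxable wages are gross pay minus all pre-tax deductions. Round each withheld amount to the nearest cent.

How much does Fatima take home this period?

Transit benefit: $103.17
403(b) contribution: $2,279.99 × 0.04 = $91.20
Pre-tax total = $103.17 + $91.20 = $194.37
Taxable wages = $2,279.99 − $194.37 = $2,085.62
Federal income tax: $2,085.62 × 0.252 = $525.58
Local income tax: $2,085.62 × 0.0245 = $51.10
Paid family leave insurance: $2,279.99 × 0.0147 = $33.52
OASDI: $2,279.99 × 0.06 = $136.80
Employee stock purchase plan: $110.29
Dental insurance premium: $208.59
Vision plan: $93.93
Total deductions = $103.17 + $91.20 + $525.58 + $51.10 + $33.52 + $136.80 + $110.29 + $208.59 + $93.93 = $1,354.18
Net pay = $2,279.99 − $1,354.18 = $925.81

$925.81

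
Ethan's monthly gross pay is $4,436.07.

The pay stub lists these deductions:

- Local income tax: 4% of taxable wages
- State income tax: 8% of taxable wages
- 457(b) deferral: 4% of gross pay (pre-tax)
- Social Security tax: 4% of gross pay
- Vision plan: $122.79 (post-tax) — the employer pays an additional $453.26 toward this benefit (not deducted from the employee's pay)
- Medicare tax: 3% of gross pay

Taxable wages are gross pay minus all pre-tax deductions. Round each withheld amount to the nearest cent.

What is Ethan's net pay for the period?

$3,314.28

457(b) deferral: $4,436.07 × 0.04 = $177.44
Taxable wages = $4,436.07 − $177.44 = $4,258.63
Local income tax: $4,258.63 × 0.04 = $170.35
State income tax: $4,258.63 × 0.08 = $340.69
Social Security tax: $4,436.07 × 0.04 = $177.44
Medicare tax: $4,436.07 × 0.03 = $133.08
Vision plan: $122.79
(Employer's $453.26 toward vision plan is not withheld from the employee.)
Total deductions = $177.44 + $170.35 + $340.69 + $177.44 + $133.08 + $122.79 = $1,121.79
Net pay = $4,436.07 − $1,121.79 = $3,314.28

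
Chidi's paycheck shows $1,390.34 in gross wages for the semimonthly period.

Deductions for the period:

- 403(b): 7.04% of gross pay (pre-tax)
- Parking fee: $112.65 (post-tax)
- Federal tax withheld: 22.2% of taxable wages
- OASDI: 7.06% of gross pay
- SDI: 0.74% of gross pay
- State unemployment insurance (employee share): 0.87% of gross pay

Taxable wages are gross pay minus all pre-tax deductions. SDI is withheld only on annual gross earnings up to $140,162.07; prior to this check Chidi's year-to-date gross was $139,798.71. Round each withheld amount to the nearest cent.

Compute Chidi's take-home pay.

403(b): $1,390.34 × 0.0704 = $97.88
Taxable wages = $1,390.34 − $97.88 = $1,292.46
Federal tax withheld: $1,292.46 × 0.222 = $286.93
SDI: only $140,162.07 − $139,798.71 = $363.36 of this check is subject → $363.36 × 0.0074 = $2.69
OASDI: $1,390.34 × 0.0706 = $98.16
State unemployment insurance (employee share): $1,390.34 × 0.0087 = $12.10
Parking fee: $112.65
Total deductions = $97.88 + $286.93 + $2.69 + $98.16 + $12.10 + $112.65 = $610.41
Net pay = $1,390.34 − $610.41 = $779.93

$779.93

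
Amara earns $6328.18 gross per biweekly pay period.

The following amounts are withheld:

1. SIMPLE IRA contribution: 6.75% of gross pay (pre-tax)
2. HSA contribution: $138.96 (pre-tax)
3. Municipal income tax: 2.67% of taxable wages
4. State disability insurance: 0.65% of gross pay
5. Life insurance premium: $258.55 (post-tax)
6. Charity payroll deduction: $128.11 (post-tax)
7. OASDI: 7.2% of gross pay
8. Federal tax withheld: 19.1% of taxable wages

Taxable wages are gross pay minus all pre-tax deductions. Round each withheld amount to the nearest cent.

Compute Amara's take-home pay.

$3624.24

HSA contribution: $138.96
SIMPLE IRA contribution: $6328.18 × 0.0675 = $427.15
Pre-tax total = $138.96 + $427.15 = $566.11
Taxable wages = $6328.18 − $566.11 = $5762.07
Federal tax withheld: $5762.07 × 0.191 = $1100.56
Municipal income tax: $5762.07 × 0.0267 = $153.85
State disability insurance: $6328.18 × 0.0065 = $41.13
OASDI: $6328.18 × 0.072 = $455.63
Charity payroll deduction: $128.11
Life insurance premium: $258.55
Total deductions = $138.96 + $427.15 + $1100.56 + $153.85 + $41.13 + $455.63 + $128.11 + $258.55 = $2703.94
Net pay = $6328.18 − $2703.94 = $3624.24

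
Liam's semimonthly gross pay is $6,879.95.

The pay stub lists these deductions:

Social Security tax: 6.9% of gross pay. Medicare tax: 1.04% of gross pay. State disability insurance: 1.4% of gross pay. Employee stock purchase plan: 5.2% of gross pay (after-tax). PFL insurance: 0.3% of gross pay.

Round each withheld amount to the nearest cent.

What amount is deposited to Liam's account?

Medicare tax: $6,879.95 × 0.0104 = $71.55
State disability insurance: $6,879.95 × 0.014 = $96.32
Social Security tax: $6,879.95 × 0.069 = $474.72
PFL insurance: $6,879.95 × 0.003 = $20.64
Employee stock purchase plan: $6,879.95 × 0.052 = $357.76
Total deductions = $71.55 + $96.32 + $474.72 + $20.64 + $357.76 = $1,020.99
Net pay = $6,879.95 − $1,020.99 = $5,858.96

$5,858.96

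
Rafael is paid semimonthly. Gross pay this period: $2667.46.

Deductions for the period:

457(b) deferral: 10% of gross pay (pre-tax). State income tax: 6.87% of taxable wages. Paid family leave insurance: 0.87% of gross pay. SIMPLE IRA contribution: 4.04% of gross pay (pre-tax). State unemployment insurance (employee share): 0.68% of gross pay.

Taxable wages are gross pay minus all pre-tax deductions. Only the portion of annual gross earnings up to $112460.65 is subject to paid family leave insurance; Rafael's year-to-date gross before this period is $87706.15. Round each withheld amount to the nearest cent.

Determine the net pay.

SIMPLE IRA contribution: $2667.46 × 0.0404 = $107.77
457(b) deferral: $2667.46 × 0.1 = $266.75
Pre-tax total = $107.77 + $266.75 = $374.52
Taxable wages = $2667.46 − $374.52 = $2292.94
State income tax: $2292.94 × 0.0687 = $157.52
Paid family leave insurance: cap not yet reached, full $2667.46 is subject → $2667.46 × 0.0087 = $23.21
State unemployment insurance (employee share): $2667.46 × 0.0068 = $18.14
Total deductions = $107.77 + $266.75 + $157.52 + $23.21 + $18.14 = $573.39
Net pay = $2667.46 − $573.39 = $2094.07

$2094.07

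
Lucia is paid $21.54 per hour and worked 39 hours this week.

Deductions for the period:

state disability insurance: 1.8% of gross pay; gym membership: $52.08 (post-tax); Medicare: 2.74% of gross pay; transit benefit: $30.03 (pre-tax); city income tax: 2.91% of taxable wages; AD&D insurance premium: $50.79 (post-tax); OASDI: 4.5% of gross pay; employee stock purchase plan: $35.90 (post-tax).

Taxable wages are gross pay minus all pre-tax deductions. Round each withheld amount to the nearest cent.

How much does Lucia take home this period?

Gross pay: 39 × $21.54 = $840.06
Transit benefit: $30.03
Taxable wages = $840.06 − $30.03 = $810.03
City income tax: $810.03 × 0.0291 = $23.57
State disability insurance: $840.06 × 0.018 = $15.12
Medicare: $840.06 × 0.0274 = $23.02
OASDI: $840.06 × 0.045 = $37.80
Gym membership: $52.08
Employee stock purchase plan: $35.90
AD&D insurance premium: $50.79
Total deductions = $30.03 + $23.57 + $15.12 + $23.02 + $37.80 + $52.08 + $35.90 + $50.79 = $268.31
Net pay = $840.06 − $268.31 = $571.75

$571.75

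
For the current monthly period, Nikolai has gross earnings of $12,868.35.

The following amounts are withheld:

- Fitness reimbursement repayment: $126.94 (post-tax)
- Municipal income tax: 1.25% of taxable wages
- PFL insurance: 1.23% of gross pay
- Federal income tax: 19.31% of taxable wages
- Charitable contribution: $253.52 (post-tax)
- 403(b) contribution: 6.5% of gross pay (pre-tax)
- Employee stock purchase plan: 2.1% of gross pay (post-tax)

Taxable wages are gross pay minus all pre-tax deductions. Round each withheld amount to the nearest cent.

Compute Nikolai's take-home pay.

$8,749.17

403(b) contribution: $12,868.35 × 0.065 = $836.44
Taxable wages = $12,868.35 − $836.44 = $12,031.91
Federal income tax: $12,031.91 × 0.1931 = $2,323.36
Municipal income tax: $12,031.91 × 0.0125 = $150.40
PFL insurance: $12,868.35 × 0.0123 = $158.28
Employee stock purchase plan: $12,868.35 × 0.021 = $270.24
Charitable contribution: $253.52
Fitness reimbursement repayment: $126.94
Total deductions = $836.44 + $2,323.36 + $150.40 + $158.28 + $270.24 + $253.52 + $126.94 = $4,119.18
Net pay = $12,868.35 − $4,119.18 = $8,749.17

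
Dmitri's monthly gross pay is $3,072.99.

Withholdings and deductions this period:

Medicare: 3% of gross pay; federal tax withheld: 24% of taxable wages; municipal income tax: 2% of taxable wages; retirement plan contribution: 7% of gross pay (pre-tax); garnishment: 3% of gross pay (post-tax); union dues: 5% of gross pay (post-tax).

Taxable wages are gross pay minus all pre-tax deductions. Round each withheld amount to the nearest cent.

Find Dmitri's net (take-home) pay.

Retirement plan contribution: $3,072.99 × 0.07 = $215.11
Taxable wages = $3,072.99 − $215.11 = $2,857.88
Municipal income tax: $2,857.88 × 0.02 = $57.16
Federal tax withheld: $2,857.88 × 0.24 = $685.89
Medicare: $3,072.99 × 0.03 = $92.19
Union dues: $3,072.99 × 0.05 = $153.65
Garnishment: $3,072.99 × 0.03 = $92.19
Total deductions = $215.11 + $57.16 + $685.89 + $92.19 + $153.65 + $92.19 = $1,296.19
Net pay = $3,072.99 − $1,296.19 = $1,776.80

$1,776.80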